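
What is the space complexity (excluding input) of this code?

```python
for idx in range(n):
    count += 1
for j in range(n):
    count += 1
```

Space complexity: O(1).
Only a constant amount of auxiliary storage is used; nothing grows with n.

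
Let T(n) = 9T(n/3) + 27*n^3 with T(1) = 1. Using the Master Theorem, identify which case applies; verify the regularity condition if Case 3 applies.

a=9, b=3, f(n)=27*n^3.
log_3(9) = 2 < 3.
f(n) = Omega(n^(2+epsilon)) for some epsilon > 0, so Case 3 is the candidate.
Regularity: a*f(n/b) = 9*27*(n/3)^3 = (9/27)*27*n^3 <= c*f(n) with c = 9/27 < 1. Satisfied.
Case 3: T(n) = Theta(n^3).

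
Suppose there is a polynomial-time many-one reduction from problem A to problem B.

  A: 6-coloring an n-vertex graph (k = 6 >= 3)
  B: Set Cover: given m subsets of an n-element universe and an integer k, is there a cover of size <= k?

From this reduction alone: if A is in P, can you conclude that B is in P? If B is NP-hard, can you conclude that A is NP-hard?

A poly-time reduction A <=_p B transfers tractability DOWN (B easy => A easy) and hardness UP (A hard => B hard), not the reverse.
From A in P, the reduction alone does NOT give B in P: any problem in P trivially reduces to SAT, yet SAT is not known to be in P.
From B NP-hard, the reduction alone does NOT give A NP-hard: again, easy problems reduce to hard ones.
(Here in fact A is NP-complete and B is NP-complete.)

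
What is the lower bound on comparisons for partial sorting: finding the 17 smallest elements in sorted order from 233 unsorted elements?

Finding 17 smallest of 233 in sorted order: Omega(233) to identify the 17 smallest, plus Omega(17 log 17) to sort them. Total: Omega(n + k log k).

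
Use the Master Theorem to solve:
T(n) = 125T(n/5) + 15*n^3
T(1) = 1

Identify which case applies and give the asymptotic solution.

a=125, b=5, f(n)=15*n^3.
log_5(125) = 3, so n^(log_b(a)) = n^3.
f(n) = Theta(n^3), so Case 2 applies.
T(n) = Theta(n^3 log n).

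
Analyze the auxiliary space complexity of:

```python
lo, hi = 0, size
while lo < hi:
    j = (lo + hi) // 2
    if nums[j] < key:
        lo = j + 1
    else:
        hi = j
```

Space complexity: O(1).
Only a constant amount of auxiliary storage is used; nothing grows with n.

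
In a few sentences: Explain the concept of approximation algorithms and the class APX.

An approximation algorithm finds solutions within a guaranteed factor of optimal in polynomial time. APX is the class of optimization problems with constant-factor polynomial-time approximation algorithms. Vertex Cover is in APX (2-approximation). Unless P = NP, TSP has no constant-factor approximation, but Metric TSP has a 3/2-approximation.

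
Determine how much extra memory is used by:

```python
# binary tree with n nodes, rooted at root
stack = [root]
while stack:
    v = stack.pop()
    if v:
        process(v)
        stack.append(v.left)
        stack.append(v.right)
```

Space complexity: O(n).
Auxiliary storage grows linearly with the input size n in the worst case.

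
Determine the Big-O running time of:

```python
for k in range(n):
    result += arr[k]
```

Time complexity: O(n).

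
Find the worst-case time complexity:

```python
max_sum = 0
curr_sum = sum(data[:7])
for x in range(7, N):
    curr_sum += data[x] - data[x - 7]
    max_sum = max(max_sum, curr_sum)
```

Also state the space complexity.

Time complexity: O(n).
Space complexity: O(1).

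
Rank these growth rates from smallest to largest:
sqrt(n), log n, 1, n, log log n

Ordered by growth rate: 1 < log log n < log n < sqrt(n) < n.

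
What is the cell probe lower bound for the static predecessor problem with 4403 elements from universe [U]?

The Patrascu-Thorup lower bound shows any data structure on n = 4403 elements using O(n * polylog(n)) space requires Omega(log log U) query time. van Emde Boas trees achieve O(log log U) with O(U) space.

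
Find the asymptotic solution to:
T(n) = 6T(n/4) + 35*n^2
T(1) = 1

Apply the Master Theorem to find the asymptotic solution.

a=6, b=4, f(n)=35*n^2. log_4(6) = 1.292 < 2. Case 3: T(n) = O(n^2).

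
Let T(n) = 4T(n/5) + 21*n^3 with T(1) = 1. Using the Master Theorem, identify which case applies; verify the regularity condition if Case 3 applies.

a=4, b=5, f(n)=21*n^3.
log_5(4) = 0.8614 < 3.
f(n) = Omega(n^(0.8614+epsilon)) for some epsilon > 0, so Case 3 is the candidate.
Regularity: a*f(n/b) = 4*21*(n/5)^3 = (4/125)*21*n^3 <= c*f(n) with c = 4/125 < 1. Satisfied.
Case 3: T(n) = Theta(n^3).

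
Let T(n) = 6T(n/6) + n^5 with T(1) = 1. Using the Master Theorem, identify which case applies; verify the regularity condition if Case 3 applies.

a=6, b=6, f(n)=n^5.
log_6(6) = 1 < 5.
f(n) = Omega(n^(1+epsilon)) for some epsilon > 0, so Case 3 is the candidate.
Regularity: a*f(n/b) = 6*1*(n/6)^5 = (6/7776)*1*n^5 <= c*f(n) with c = 6/7776 < 1. Satisfied.
Case 3: T(n) = Theta(n^5).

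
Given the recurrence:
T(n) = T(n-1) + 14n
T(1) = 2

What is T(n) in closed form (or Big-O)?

Unrolling: T(n) = 2 + 14*(2 + 3 + ... + n) = 2 + 14*(n(n+1)/2 - 1) = O(n^2).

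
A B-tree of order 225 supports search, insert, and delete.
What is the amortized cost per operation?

B-tree of order 225 has height O(log_225 n). Each operation traverses the tree height. Splits during insert and merges during delete are O(1) each and occur at most once per level. Total cost per operation: O(log_225 n).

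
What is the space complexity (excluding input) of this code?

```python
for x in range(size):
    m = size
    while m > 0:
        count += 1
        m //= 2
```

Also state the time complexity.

Space complexity: O(1).
Only a constant amount of auxiliary storage is used; nothing grows with n.
Time complexity: O(n log n).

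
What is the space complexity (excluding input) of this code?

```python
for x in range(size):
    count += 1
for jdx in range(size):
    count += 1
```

Space complexity: O(1).
Only a constant amount of auxiliary storage is used; nothing grows with n.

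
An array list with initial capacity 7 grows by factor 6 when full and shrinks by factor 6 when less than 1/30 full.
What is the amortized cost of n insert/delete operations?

Using potential function Phi = |6*size - capacity|. Resizing costs are offset by potential release. Amortized O(1) per operation.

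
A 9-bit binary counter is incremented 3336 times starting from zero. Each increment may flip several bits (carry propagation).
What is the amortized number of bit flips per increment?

Bit i flips on every 2^i-th increment, so over 3336 increments bit i flips floor(3336/2^i) times. Summing over i: total flips < 2 * 3336. Amortized: < 2 = O(1) per increment.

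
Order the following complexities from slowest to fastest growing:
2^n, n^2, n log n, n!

Ordered by growth rate: n log n < n^2 < 2^n < n!.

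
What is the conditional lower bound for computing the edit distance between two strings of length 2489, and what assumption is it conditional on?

Under SETH (the Strong Exponential Time Hypothesis), edit distance on length-2489 strings cannot be computed in O(n^(2-epsilon)) time for any epsilon > 0 (Backurs-Indyk). The reduction is from CNF-SAT via the orthogonal vectors problem.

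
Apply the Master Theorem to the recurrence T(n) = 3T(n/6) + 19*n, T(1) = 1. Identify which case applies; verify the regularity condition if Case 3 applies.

a=3, b=6, f(n)=19*n.
log_6(3) = 0.6131 < 1.
f(n) = Omega(n^(0.6131+epsilon)) for some epsilon > 0, so Case 3 is the candidate.
Regularity: a*f(n/b) = 3*19*(n/6)^1 = (3/6)*19*n^1 <= c*f(n) with c = 3/6 < 1. Satisfied.
Case 3: T(n) = Theta(n).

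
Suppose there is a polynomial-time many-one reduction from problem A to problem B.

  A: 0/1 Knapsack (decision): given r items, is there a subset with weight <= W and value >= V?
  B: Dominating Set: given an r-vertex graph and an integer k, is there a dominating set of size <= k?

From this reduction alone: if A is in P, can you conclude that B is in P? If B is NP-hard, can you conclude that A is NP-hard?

A poly-time reduction A <=_p B transfers tractability DOWN (B easy => A easy) and hardness UP (A hard => B hard), not the reverse.
From A in P, the reduction alone does NOT give B in P: any problem in P trivially reduces to SAT, yet SAT is not known to be in P.
From B NP-hard, the reduction alone does NOT give A NP-hard: again, easy problems reduce to hard ones.
(Here in fact A is NP-complete and B is NP-complete.)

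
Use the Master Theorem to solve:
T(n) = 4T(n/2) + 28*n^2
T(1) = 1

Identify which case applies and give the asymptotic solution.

a=4, b=2, f(n)=28*n^2.
log_2(4) = 2, so n^(log_b(a)) = n^2.
f(n) = Theta(n^2), so Case 2 applies.
T(n) = Theta(n^2 log n).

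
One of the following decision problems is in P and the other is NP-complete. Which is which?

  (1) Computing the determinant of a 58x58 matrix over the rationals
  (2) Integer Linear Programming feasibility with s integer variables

(1) is P: Gaussian elimination runs in O(n^3).
(2) is NP-complete: ILP feasibility is NP-complete (LP relaxation is in P).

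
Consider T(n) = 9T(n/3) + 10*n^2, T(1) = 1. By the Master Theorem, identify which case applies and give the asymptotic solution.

a=9, b=3, f(n)=10*n^2.
log_3(9) = 2, so n^(log_b(a)) = n^2.
f(n) = Theta(n^2), so Case 2 applies.
T(n) = Theta(n^2 log n).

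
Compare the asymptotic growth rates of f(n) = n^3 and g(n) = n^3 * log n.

g(n) = n^3 * log n grows faster: extra log n factor -> infinity.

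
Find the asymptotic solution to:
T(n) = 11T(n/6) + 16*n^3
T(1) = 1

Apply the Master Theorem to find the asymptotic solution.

a=11, b=6, f(n)=16*n^3. log_6(11) = 1.338 < 3. Case 3: T(n) = O(n^3).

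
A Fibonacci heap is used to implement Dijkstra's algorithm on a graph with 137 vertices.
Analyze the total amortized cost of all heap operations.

Dijkstra performs 137 insert, 137 extract-min, and at most E decrease-key operations. With Fibonacci heap: insert O(1) amortized, extract-min O(log n) amortized, decrease-key O(1) amortized. Total with n = 137: O(n * 1 + n * log n + E * 1) = O(n log n + E).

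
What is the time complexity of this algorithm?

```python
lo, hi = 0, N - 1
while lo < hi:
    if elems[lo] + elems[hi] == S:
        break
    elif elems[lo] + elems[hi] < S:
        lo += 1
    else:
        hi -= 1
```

Time complexity: O(n).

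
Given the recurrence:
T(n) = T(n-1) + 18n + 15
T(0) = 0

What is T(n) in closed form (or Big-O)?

Dominant term in sum is 18*sum(i, i=1..n) = 18*n*(n+1)/2 = O(n^2).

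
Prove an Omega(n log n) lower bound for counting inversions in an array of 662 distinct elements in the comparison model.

Decision-tree argument: at any leaf, the comparisons made (with transitivity) must totally order all 662 elements -- otherwise some pair (i,j) is unordered, and an adversary can present two inputs agreeing on every comparison made but with that pair flipped, changing the inversion count by 1, so the leaf's output is wrong on one of them. Hence the tree has >= 662! leaves and height >= log_2(662!) = Omega(n log n). Modified merge sort achieves O(n log n).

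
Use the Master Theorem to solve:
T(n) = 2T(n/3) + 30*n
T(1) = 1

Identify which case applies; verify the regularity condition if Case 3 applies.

a=2, b=3, f(n)=30*n.
log_3(2) = 0.6309 < 1.
f(n) = Omega(n^(0.6309+epsilon)) for some epsilon > 0, so Case 3 is the candidate.
Regularity: a*f(n/b) = 2*30*(n/3)^1 = (2/3)*30*n^1 <= c*f(n) with c = 2/3 < 1. Satisfied.
Case 3: T(n) = Theta(n).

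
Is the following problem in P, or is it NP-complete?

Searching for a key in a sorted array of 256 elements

This problem is in P: binary search runs in O(log n).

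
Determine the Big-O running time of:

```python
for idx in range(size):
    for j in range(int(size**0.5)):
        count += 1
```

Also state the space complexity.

Time complexity: O(n * sqrt(n)).
Space complexity: O(1).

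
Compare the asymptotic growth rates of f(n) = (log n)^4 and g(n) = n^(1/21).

g(n) = n^(1/21) grows faster: any positive power of n dominates any polylog.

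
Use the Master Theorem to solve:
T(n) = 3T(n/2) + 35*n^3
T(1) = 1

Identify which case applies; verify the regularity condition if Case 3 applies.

a=3, b=2, f(n)=35*n^3.
log_2(3) = 1.585 < 3.
f(n) = Omega(n^(1.585+epsilon)) for some epsilon > 0, so Case 3 is the candidate.
Regularity: a*f(n/b) = 3*35*(n/2)^3 = (3/8)*35*n^3 <= c*f(n) with c = 3/8 < 1. Satisfied.
Case 3: T(n) = Theta(n^3).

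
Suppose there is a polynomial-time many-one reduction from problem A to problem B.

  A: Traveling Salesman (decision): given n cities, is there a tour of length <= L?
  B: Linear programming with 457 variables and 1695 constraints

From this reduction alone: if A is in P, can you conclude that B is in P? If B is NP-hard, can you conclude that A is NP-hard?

A poly-time reduction A <=_p B transfers tractability DOWN (B easy => A easy) and hardness UP (A hard => B hard), not the reverse.
From A in P, the reduction alone does NOT give B in P: any problem in P trivially reduces to SAT, yet SAT is not known to be in P.
From B NP-hard, the reduction alone does NOT give A NP-hard: again, easy problems reduce to hard ones.
(Here in fact A is NP-complete and B is in P, so no such reduction is known -- its existence would imply P = NP; the analysis concerns only what the assumed reduction would or would not let you conclude.)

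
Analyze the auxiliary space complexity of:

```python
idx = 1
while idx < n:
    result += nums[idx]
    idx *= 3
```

Space complexity: O(1).
Only a constant amount of auxiliary storage is used; nothing grows with n.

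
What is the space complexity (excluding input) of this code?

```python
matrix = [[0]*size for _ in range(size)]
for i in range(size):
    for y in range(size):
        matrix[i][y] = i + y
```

Space complexity: O(n^2).
A 2D structure of size n x n is allocated.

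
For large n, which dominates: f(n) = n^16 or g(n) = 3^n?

g(n) = 3^n grows faster: any exponential with base > 1 dominates every polynomial.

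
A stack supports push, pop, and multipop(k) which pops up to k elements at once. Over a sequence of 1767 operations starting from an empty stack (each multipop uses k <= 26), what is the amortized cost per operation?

Each element is pushed exactly once and popped at most once (whether by pop or as part of a multipop). So the total number of individual pops over the whole sequence is at most the number of pushes, which is at most 1767. Total work <= 2 * 1767, hence O(1) amortized per operation.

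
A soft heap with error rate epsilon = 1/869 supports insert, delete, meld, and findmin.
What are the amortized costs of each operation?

Soft heaps (Chazelle) allow up to an epsilon = 1/869 fraction of elements to have corrupted (raised) keys. Insert is O(log(1/epsilon)) = O(log 869) amortized -- the structure maintains heap-ordered binary trees of rank bounded by O(log(1/epsilon)). Meld concatenates root lists: O(1) amortized. Delete and findmin are O(1) amortized.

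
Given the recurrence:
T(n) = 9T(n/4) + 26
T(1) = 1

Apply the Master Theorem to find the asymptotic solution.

a=9, b=4, f(n)=26. log_4(9) = 1.585. Case 1 of Master Theorem: T(n) = O(n^1.585).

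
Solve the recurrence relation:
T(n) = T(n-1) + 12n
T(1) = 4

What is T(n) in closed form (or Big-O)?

Unrolling: T(n) = 4 + 12*(2 + 3 + ... + n) = 4 + 12*(n(n+1)/2 - 1) = O(n^2).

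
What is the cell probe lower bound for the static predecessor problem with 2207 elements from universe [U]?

The Patrascu-Thorup lower bound shows any data structure on n = 2207 elements using O(n * polylog(n)) space requires Omega(log log U) query time. van Emde Boas trees achieve O(log log U) with O(U) space.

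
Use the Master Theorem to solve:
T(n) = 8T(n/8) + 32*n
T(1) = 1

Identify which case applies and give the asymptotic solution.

a=8, b=8, f(n)=32*n.
log_8(8) = 1, so n^(log_b(a)) = n.
f(n) = Theta(n), so Case 2 applies.
T(n) = Theta(n log n).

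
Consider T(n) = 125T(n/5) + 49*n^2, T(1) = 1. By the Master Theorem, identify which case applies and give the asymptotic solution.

a=125, b=5, f(n)=49*n^2.
log_5(125) = 3 > 2.
Since f(n) = O(n^2) is polynomially smaller than n^3, Case 1 applies.
T(n) = Theta(n^3).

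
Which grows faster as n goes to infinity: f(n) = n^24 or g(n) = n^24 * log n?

g(n) = n^24 * log n grows faster: extra log n factor -> infinity.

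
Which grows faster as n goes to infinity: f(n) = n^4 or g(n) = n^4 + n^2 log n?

f(n) = n^4 and g(n) = n^4 + n^2 log n are Theta of each other: the lower-order n^2 log n term is o(n^4); both are Theta(n^4).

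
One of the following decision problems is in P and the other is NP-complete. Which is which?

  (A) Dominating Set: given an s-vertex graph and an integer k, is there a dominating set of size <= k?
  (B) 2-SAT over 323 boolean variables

(A) is NP-complete: reduces from Set Cover (with k part of the input).
(B) is P: 2-SAT is solvable in linear time via implication-graph SCCs.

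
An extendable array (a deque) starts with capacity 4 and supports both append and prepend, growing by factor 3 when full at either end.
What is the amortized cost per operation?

Growth at either end copies all elements; capacities form a geometric sequence with ratio 3, so total copy cost over n operations is O(n) (two geometric series). Amortized O(1).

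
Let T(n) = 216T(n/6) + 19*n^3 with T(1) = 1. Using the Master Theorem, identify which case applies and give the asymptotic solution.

a=216, b=6, f(n)=19*n^3.
log_6(216) = 3, so n^(log_b(a)) = n^3.
f(n) = Theta(n^3), so Case 2 applies.
T(n) = Theta(n^3 log n).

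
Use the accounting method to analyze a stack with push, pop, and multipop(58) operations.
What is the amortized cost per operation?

Assign 2 credits per push (1 for the push, 1 saved for a future pop). Each pop or element popped by multipop(58) uses 1 saved credit. Total credits never go negative, so amortized cost is O(1).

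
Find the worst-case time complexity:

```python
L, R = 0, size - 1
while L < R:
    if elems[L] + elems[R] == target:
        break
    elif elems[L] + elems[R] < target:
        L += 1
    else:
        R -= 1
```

Time complexity: O(n).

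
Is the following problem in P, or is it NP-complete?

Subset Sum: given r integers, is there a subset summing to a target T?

This problem is NP-complete: one of Karp's 21 NP-complete problems.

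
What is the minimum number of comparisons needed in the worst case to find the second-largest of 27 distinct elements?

Lower bound: finding the max needs 27-1 comparisons. By the adversary weight-doubling argument, the max must personally win >= ceil(log_2(27)) = 5 comparisons; the 2nd-largest is among those 5 losers, needing 5-1 more comparisons. Total >= 27-1 + 5-1 = 30. A balanced knockout tournament achieves this.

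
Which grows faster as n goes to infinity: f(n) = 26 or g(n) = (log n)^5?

g(n) = (log n)^5 grows faster: any unbounded function dominates a constant.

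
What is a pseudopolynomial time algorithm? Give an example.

A pseudopolynomial algorithm runs in time polynomial in the numeric value of the input, but exponential in the input length. The dynamic programming solution for Subset Sum runs in O(n*W) where W is the target sum. This is pseudopolynomial because W can be exponential in the number of bits to represent it.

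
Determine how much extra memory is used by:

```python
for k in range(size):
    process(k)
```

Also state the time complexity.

Space complexity: O(1).
Only a constant amount of auxiliary storage is used; nothing grows with n.
Time complexity: O(n).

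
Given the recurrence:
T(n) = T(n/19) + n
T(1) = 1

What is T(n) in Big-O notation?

Geometric series: n*(1 + 1/19 + 1/19^2 + ...) = O(n). T(n) = O(n).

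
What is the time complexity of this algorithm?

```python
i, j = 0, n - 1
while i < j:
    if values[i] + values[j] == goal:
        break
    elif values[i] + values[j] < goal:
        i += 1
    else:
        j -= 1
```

Time complexity: O(n).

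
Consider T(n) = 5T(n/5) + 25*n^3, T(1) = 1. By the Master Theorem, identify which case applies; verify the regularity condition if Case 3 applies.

a=5, b=5, f(n)=25*n^3.
log_5(5) = 1 < 3.
f(n) = Omega(n^(1+epsilon)) for some epsilon > 0, so Case 3 is the candidate.
Regularity: a*f(n/b) = 5*25*(n/5)^3 = (5/125)*25*n^3 <= c*f(n) with c = 5/125 < 1. Satisfied.
Case 3: T(n) = Theta(n^3).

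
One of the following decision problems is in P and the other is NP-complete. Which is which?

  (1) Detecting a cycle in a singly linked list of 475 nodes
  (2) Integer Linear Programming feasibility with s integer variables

(1) is P: Floyd's tortoise-and-hare runs in O(n) time, O(1) space.
(2) is NP-complete: ILP feasibility is NP-complete (LP relaxation is in P).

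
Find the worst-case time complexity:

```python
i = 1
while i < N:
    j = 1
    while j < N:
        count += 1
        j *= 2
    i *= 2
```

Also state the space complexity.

Time complexity: O(log^2 n).
Space complexity: O(1).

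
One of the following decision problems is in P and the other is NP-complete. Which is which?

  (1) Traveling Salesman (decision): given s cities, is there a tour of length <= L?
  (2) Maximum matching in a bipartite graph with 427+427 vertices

(1) is NP-complete: reduces from Hamiltonian Cycle.
(2) is P: Hopcroft-Karp runs in O(E sqrt(V)).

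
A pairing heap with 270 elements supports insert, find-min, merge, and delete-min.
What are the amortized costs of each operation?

Pairing heaps are self-adjusting heap-ordered trees. Insert and merge link two roots: O(1). Find-min reads the root: O(1). Delete-min removes the root, then pairs children in two passes; amortized cost is O(log 270) = O(log n).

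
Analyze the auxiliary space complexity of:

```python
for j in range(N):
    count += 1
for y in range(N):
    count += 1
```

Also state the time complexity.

Space complexity: O(1).
Only a constant amount of auxiliary storage is used; nothing grows with n.
Time complexity: O(n).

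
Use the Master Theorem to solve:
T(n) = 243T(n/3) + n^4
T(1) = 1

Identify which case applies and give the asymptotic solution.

a=243, b=3, f(n)=n^4.
log_3(243) = 5 > 4.
Since f(n) = O(n^4) is polynomially smaller than n^5, Case 1 applies.
T(n) = Theta(n^5).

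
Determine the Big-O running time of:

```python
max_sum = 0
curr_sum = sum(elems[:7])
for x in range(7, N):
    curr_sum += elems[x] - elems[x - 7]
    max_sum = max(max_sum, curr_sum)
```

Time complexity: O(n).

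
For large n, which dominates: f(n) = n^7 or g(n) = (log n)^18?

f(n) = n^7 grows faster: any positive polynomial dominates any polylog.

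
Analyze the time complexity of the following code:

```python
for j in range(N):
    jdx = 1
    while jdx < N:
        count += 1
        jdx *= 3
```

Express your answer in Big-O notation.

Time complexity: O(n log n).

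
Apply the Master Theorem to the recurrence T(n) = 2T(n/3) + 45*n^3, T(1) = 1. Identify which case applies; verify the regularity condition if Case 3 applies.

a=2, b=3, f(n)=45*n^3.
log_3(2) = 0.6309 < 3.
f(n) = Omega(n^(0.6309+epsilon)) for some epsilon > 0, so Case 3 is the candidate.
Regularity: a*f(n/b) = 2*45*(n/3)^3 = (2/27)*45*n^3 <= c*f(n) with c = 2/27 < 1. Satisfied.
Case 3: T(n) = Theta(n^3).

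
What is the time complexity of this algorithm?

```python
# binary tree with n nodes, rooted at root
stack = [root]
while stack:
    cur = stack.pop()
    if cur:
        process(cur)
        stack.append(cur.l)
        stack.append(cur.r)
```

Time complexity: O(n).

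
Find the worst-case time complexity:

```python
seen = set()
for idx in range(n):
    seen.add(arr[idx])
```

Time complexity: O(n).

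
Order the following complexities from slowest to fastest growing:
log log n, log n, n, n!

Ordered by growth rate: log log n < log n < n < n!.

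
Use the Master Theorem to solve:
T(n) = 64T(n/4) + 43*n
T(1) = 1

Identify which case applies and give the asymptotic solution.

a=64, b=4, f(n)=43*n.
log_4(64) = 3 > 1.
Since f(n) = O(n^1) is polynomially smaller than n^3, Case 1 applies.
T(n) = Theta(n^3).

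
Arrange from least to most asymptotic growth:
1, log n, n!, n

Ordered by growth rate: 1 < log n < n < n!.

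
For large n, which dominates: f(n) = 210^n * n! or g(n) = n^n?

f(n) = 210^n * n! grows faster: by Stirling n! ~ sqrt(2 pi n)(n/e)^n, so 210^n n! / n^n ~ (210/e)^n sqrt(2 pi n) -> infinity since 210/e > 1.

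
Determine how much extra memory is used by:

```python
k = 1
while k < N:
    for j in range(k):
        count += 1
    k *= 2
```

Space complexity: O(1).
Only a constant amount of auxiliary storage is used; nothing grows with n.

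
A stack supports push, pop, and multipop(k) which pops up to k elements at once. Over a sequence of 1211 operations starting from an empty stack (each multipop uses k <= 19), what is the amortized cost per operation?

Each element is pushed exactly once and popped at most once (whether by pop or as part of a multipop). So the total number of individual pops over the whole sequence is at most the number of pushes, which is at most 1211. Total work <= 2 * 1211, hence O(1) amortized per operation.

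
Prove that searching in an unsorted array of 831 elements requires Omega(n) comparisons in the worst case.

An adversary can always place the target in the last position checked. Until all 831 positions are examined, the target might be in any unchecked position. Therefore 831 comparisons are necessary.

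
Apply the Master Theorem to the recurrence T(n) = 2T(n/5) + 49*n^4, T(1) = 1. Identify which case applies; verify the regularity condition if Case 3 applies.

a=2, b=5, f(n)=49*n^4.
log_5(2) = 0.4307 < 4.
f(n) = Omega(n^(0.4307+epsilon)) for some epsilon > 0, so Case 3 is the candidate.
Regularity: a*f(n/b) = 2*49*(n/5)^4 = (2/625)*49*n^4 <= c*f(n) with c = 2/625 < 1. Satisfied.
Case 3: T(n) = Theta(n^4).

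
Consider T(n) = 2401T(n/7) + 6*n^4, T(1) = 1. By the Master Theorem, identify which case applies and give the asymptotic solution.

a=2401, b=7, f(n)=6*n^4.
log_7(2401) = 4, so n^(log_b(a)) = n^4.
f(n) = Theta(n^4), so Case 2 applies.
T(n) = Theta(n^4 log n).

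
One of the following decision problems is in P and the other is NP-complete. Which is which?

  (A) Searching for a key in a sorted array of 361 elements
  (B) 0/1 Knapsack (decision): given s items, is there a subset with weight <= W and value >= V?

(A) is P: binary search runs in O(log n).
(B) is NP-complete: reduces from Subset Sum.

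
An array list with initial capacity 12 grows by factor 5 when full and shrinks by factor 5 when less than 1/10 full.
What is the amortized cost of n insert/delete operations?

Using potential function Phi = |5*size - capacity|. Resizing costs are offset by potential release. Amortized O(1) per operation.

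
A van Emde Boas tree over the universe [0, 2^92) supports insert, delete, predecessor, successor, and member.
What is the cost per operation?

vEB recursively partitions [0, 4951760157141521099596496896) into sqrt(u) clusters of size sqrt(u). Each operation recurses into either one cluster or the summary, never both: T(u) = T(sqrt(u)) + O(1) => T(u) = O(log log u) = O(log 92). This is worst-case, not just amortized.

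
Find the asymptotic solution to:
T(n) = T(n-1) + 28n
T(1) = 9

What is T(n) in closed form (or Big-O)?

Unrolling: T(n) = 9 + 28*(2 + 3 + ... + n) = 9 + 28*(n(n+1)/2 - 1) = O(n^2).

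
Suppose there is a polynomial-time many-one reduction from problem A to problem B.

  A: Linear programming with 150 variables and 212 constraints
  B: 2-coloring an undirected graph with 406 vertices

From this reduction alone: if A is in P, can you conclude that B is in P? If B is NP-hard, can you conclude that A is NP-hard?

A poly-time reduction A <=_p B transfers tractability DOWN (B easy => A easy) and hardness UP (A hard => B hard), not the reverse.
From A in P, the reduction alone does NOT give B in P: any problem in P trivially reduces to SAT, yet SAT is not known to be in P.
From B NP-hard, the reduction alone does NOT give A NP-hard: again, easy problems reduce to hard ones.
(Here in fact A is P and B is P.)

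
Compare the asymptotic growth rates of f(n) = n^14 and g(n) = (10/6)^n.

g(n) = (10/6)^n grows faster: (10/6)^n is exponential with base 10/6 > 1, dominating every polynomial.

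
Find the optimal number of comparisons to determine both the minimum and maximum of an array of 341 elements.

Naive approach: 680 comparisons (340 for max + 340 for min).
Optimal: Compare elements in pairs first (floor(n/2) = 170 comparisons), then find max among winners and min among losers (170 comparisons each).
Total: ceil(3n/2) - 2 = 510 comparisons. An adversary argument shows this is also a lower bound.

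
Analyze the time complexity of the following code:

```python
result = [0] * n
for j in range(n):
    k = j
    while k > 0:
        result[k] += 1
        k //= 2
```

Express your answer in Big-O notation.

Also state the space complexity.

Time complexity: O(n log n).
Space complexity: O(n).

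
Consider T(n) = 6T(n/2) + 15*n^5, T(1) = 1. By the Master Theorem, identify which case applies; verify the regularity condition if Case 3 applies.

a=6, b=2, f(n)=15*n^5.
log_2(6) = 2.585 < 5.
f(n) = Omega(n^(2.585+epsilon)) for some epsilon > 0, so Case 3 is the candidate.
Regularity: a*f(n/b) = 6*15*(n/2)^5 = (6/32)*15*n^5 <= c*f(n) with c = 6/32 < 1. Satisfied.
Case 3: T(n) = Theta(n^5).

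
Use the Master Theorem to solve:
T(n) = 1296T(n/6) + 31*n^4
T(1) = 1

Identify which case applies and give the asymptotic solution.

a=1296, b=6, f(n)=31*n^4.
log_6(1296) = 4, so n^(log_b(a)) = n^4.
f(n) = Theta(n^4), so Case 2 applies.
T(n) = Theta(n^4 log n).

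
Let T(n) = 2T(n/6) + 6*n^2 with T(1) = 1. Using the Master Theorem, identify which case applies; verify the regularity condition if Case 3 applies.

a=2, b=6, f(n)=6*n^2.
log_6(2) = 0.3869 < 2.
f(n) = Omega(n^(0.3869+epsilon)) for some epsilon > 0, so Case 3 is the candidate.
Regularity: a*f(n/b) = 2*6*(n/6)^2 = (2/36)*6*n^2 <= c*f(n) with c = 2/36 < 1. Satisfied.
Case 3: T(n) = Theta(n^2).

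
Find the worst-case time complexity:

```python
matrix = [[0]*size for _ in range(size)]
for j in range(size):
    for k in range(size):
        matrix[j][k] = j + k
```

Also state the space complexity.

Time complexity: O(n^2).
Space complexity: O(n^2).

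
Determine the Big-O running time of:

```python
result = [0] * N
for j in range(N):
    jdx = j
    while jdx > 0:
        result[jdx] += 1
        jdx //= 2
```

Time complexity: O(n log n).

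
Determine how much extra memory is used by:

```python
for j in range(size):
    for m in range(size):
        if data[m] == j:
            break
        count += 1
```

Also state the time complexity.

Space complexity: O(1).
Only a constant amount of auxiliary storage is used; nothing grows with n.
Time complexity: O(n^2).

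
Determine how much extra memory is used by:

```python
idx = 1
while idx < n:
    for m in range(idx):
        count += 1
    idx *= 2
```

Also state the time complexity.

Space complexity: O(1).
Only a constant amount of auxiliary storage is used; nothing grows with n.
Time complexity: O(n).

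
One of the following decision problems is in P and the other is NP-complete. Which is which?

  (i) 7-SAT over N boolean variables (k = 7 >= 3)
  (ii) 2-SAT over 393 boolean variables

(i) is NP-complete: 3-SAT is NP-complete (Cook-Levin); k-SAT for k>=3 reduces from 3-SAT.
(ii) is P: 2-SAT is solvable in linear time via implication-graph SCCs.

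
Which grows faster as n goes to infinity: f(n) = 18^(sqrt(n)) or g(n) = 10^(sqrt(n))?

f(n) = 18^(sqrt(n)) grows faster: ratio is (18/10)^(sqrt(n)) -> infinity since 18/10 > 1.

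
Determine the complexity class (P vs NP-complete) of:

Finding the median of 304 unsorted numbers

This problem is in P: linear-time selection (median-of-medians) runs in O(n).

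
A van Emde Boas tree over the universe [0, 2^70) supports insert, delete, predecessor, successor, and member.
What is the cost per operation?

vEB recursively partitions [0, 1180591620717411303424) into sqrt(u) clusters of size sqrt(u). Each operation recurses into either one cluster or the summary, never both: T(u) = T(sqrt(u)) + O(1) => T(u) = O(log log u) = O(log 70). This is worst-case, not just amortized.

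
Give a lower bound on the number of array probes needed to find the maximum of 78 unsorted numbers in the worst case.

Adversary: any unprobed cell could hold a value larger than everything seen so far. If fewer than 78 cells are probed, the adversary places the max in an unprobed cell. So all 78 cells must be examined; together with 78-1 comparisons this is tight.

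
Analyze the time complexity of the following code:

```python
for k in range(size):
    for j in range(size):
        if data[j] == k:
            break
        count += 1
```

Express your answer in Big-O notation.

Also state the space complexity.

Time complexity: O(n^2).
Space complexity: O(1).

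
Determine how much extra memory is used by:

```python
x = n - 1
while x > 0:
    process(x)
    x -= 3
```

Space complexity: O(1).
Only a constant amount of auxiliary storage is used; nothing grows with n.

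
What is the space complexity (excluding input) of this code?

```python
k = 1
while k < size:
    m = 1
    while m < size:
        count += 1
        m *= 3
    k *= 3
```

Space complexity: O(1).
Only a constant amount of auxiliary storage is used; nothing grows with n.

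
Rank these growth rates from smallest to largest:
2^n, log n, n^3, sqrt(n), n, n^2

Ordered by growth rate: log n < sqrt(n) < n < n^2 < n^3 < 2^n.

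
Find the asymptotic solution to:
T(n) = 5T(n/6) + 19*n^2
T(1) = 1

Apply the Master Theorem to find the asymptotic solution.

a=5, b=6, f(n)=19*n^2. log_6(5) = 0.8982 < 2. Case 3: T(n) = O(n^2).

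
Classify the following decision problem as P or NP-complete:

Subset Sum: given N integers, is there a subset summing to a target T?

This problem is NP-complete: one of Karp's 21 NP-complete problems.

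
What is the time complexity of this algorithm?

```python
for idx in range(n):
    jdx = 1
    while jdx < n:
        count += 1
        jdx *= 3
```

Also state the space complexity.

Time complexity: O(n log n).
Space complexity: O(1).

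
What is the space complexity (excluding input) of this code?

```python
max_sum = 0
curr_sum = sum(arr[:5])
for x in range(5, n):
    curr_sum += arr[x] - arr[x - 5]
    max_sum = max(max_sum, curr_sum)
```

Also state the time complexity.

Space complexity: O(1).
Only a constant amount of auxiliary storage is used; nothing grows with n.
Time complexity: O(n).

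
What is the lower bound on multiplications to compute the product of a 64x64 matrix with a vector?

A 64x64 matrix-vector product has 64 inner products of length 64. Output depends on all 64^2 = 4096 matrix entries. At least 4096 multiplications needed.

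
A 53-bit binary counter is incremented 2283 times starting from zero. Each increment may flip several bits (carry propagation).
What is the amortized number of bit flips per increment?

Bit i flips on every 2^i-th increment, so over 2283 increments bit i flips floor(2283/2^i) times. Summing over i: total flips < 2 * 2283. Amortized: < 2 = O(1) per increment.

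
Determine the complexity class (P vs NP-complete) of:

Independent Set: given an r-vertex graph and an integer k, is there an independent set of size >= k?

This problem is NP-complete: complement of Clique (with k part of the input).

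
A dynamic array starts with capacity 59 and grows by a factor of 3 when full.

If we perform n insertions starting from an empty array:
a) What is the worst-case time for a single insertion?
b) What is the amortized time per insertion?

(a) Worst-case single insertion: O(n) -- when the array is full at capacity c, the resize copies all c elements, and c can be Theta(n).
(b) Resizes happen at sizes 59, 177, 531, ... Total copy cost for n insertions: 59 + 177 + ... = O(n) (geometric series with ratio 1/3). Amortized cost per insertion: O(n)/n = O(1).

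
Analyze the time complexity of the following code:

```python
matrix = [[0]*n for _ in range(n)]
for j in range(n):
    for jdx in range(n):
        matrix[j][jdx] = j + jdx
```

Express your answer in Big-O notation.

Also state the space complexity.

Time complexity: O(n^2).
Space complexity: O(n^2).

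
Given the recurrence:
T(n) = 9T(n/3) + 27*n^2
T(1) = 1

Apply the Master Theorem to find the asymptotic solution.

a=9, b=3, f(n)=27*n^2. log_3(9) = 2. Case 2: T(n) = O(n^2 log n).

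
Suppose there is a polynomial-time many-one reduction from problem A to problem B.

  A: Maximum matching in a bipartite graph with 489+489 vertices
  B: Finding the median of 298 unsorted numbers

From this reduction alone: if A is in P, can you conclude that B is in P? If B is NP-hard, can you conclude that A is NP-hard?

A poly-time reduction A <=_p B transfers tractability DOWN (B easy => A easy) and hardness UP (A hard => B hard), not the reverse.
From A in P, the reduction alone does NOT give B in P: any problem in P trivially reduces to SAT, yet SAT is not known to be in P.
From B NP-hard, the reduction alone does NOT give A NP-hard: again, easy problems reduce to hard ones.
(Here in fact A is P and B is P.)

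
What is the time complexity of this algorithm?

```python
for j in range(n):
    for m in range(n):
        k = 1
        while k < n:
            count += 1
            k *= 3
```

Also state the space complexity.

Time complexity: O(n^2 log n).
Space complexity: O(1).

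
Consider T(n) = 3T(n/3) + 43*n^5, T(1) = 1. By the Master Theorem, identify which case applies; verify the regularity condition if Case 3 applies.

a=3, b=3, f(n)=43*n^5.
log_3(3) = 1 < 5.
f(n) = Omega(n^(1+epsilon)) for some epsilon > 0, so Case 3 is the candidate.
Regularity: a*f(n/b) = 3*43*(n/3)^5 = (3/243)*43*n^5 <= c*f(n) with c = 3/243 < 1. Satisfied.
Case 3: T(n) = Theta(n^5).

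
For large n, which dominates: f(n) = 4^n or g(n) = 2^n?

f(n) = 4^n grows faster: (4/2)^n -> infinity since 4/2 > 1.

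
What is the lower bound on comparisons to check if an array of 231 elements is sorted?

To verify 231 elements are sorted, we must compare each consecutive pair. Skipping any pair allows an adversary to swap them. Therefore 230 comparisons are necessary and sufficient.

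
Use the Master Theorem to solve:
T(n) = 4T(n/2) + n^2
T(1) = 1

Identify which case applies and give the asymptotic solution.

a=4, b=2, f(n)=n^2.
log_2(4) = 2, so n^(log_b(a)) = n^2.
f(n) = Theta(n^2), so Case 2 applies.
T(n) = Theta(n^2 log n).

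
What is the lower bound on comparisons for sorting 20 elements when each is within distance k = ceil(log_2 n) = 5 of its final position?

Partition the 20 positions into floor(n/k) blocks of k = 5 consecutive positions; any permutation within a block keeps every element within k of its final position, so there are at least (k!)^(n/k) distinguishable inputs. Lower bound: log_2((k!)^(n/k)) = (n/k) * log_2(k!) = Theta(n log k); with k = ceil(log_2 n), this is Omega(n log log n).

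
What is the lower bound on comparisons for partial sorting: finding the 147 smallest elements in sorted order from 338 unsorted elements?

Finding 147 smallest of 338 in sorted order: Omega(338) to identify the 147 smallest, plus Omega(147 log 147) to sort them. Total: Omega(n + k log k).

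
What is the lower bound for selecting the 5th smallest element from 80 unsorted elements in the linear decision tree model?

Selecting the 5th smallest of 80 elements requires Omega(n) comparisons. Every element must be compared at least once. The BFPRT algorithm achieves O(n), making this tight.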